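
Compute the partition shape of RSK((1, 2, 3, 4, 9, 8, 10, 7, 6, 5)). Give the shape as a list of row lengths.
[6, 1, 1, 1, 1]

Row-insert each entry into an empty tableau.

After inserting 1: P = [[1]].
After inserting 2: P = [[1, 2]].
After inserting 3: P = [[1, 2, 3]].
After inserting 4: P = [[1, 2, 3, 4]].
After inserting 9: P = [[1, 2, 3, 4, 9]].
After inserting 8: P = [[1, 2, 3, 4, 8], [9]].
After inserting 10: P = [[1, 2, 3, 4, 8, 10], [9]].
After inserting 7: P = [[1, 2, 3, 4, 7, 10], [8], [9]].
After inserting 6: P = [[1, 2, 3, 4, 6, 10], [7], [8], [9]].
After inserting 5: P = [[1, 2, 3, 4, 5, 10], [6], [7], [8], [9]].

The final insertion tableau P = [[1, 2, 3, 4, 5, 10], [6], [7], [8], [9]] has shape [6, 1, 1, 1, 1].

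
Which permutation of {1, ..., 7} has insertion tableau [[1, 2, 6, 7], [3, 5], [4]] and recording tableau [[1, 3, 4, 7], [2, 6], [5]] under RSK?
4 3 5 6 1 2 7

Reverse the RSK construction: for i from n down to 1, find the cell of Q containing i, remove the entry at that cell from P, and reverse-bump it up through P; the value ejected from row 1 is w(i).

Step i=7: Q has 7 at row 1, column 4; remove that cell from P, ejecting 7. So w(7) = 7. P is now [[1, 2, 6], [3, 5], [4]].
Step i=6: Q has 6 at row 2, column 2; remove 5 from row 2 of P and reverse-bump: 5 enters row 1 and ejects 2. So w(6) = 2. P is now [[1, 5, 6], [3], [4]].
Step i=5: Q has 5 at row 3, column 1; remove 4 from row 3 of P and reverse-bump: 4 enters row 2 and ejects 3; 3 enters row 1 and ejects 1. So w(5) = 1. P is now [[3, 5, 6], [4]].
Step i=4: Q has 4 at row 1, column 3; remove that cell from P, ejecting 6. So w(4) = 6. P is now [[3, 5], [4]].
Step i=3: Q has 3 at row 1, column 2; remove that cell from P, ejecting 5. So w(3) = 5. P is now [[3], [4]].
Step i=2: Q has 2 at row 2, column 1; remove 4 from row 2 of P and reverse-bump: 4 enters row 1 and ejects 3. So w(2) = 3. P is now [[4]].
Step i=1: Q has 1 at row 1, column 1; remove that cell from P, ejecting 4. So w(1) = 4. P is now [].

So w = 4 3 5 6 1 2 7.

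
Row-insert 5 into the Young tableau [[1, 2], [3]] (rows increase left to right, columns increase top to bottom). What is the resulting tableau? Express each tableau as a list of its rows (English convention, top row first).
5 is larger than every entry of row 1, so it is appended to row 1. The new tableau is [[1, 2, 5], [3]].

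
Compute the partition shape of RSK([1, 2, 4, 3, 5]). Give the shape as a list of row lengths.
[4, 1]

Row-insert each entry into an empty tableau.

After inserting 1: P = [[1]].
After inserting 2: P = [[1, 2]].
After inserting 4: P = [[1, 2, 4]].
After inserting 3: P = [[1, 2, 3], [4]].
After inserting 5: P = [[1, 2, 3, 5], [4]].

The final insertion tableau P = [[1, 2, 3, 5], [4]] has shape [4, 1].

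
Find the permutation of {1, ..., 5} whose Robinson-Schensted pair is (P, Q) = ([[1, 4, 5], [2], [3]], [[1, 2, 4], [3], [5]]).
3 4 2 5 1

Reverse the RSK construction: for i from n down to 1, find the cell of Q containing i, remove the entry at that cell from P, and reverse-bump it up through P; the value ejected from row 1 is w(i).

Step i=5: Q has 5 at row 3, column 1; remove 3 from row 3 of P and reverse-bump: 3 enters row 2 and ejects 2; 2 enters row 1 and ejects 1. So w(5) = 1. P is now [[2, 4, 5], [3]].
Step i=4: Q has 4 at row 1, column 3; remove that cell from P, ejecting 5. So w(4) = 5. P is now [[2, 4], [3]].
Step i=3: Q has 3 at row 2, column 1; remove 3 from row 2 of P and reverse-bump: 3 enters row 1 and ejects 2. So w(3) = 2. P is now [[3, 4]].
Step i=2: Q has 2 at row 1, column 2; remove that cell from P, ejecting 4. So w(2) = 4. P is now [[3]].
Step i=1: Q has 1 at row 1, column 1; remove that cell from P, ejecting 3. So w(1) = 3. P is now [].

So w = 3 4 2 5 1.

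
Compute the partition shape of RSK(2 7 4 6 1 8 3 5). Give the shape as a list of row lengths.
Row-insert each entry into an empty tableau.

After inserting 2: P = [[2]].
After inserting 7: P = [[2, 7]].
After inserting 4: P = [[2, 4], [7]].
After inserting 6: P = [[2, 4, 6], [7]].
After inserting 1: P = [[1, 4, 6], [2], [7]].
After inserting 8: P = [[1, 4, 6, 8], [2], [7]].
After inserting 3: P = [[1, 3, 6, 8], [2, 4], [7]].
After inserting 5: P = [[1, 3, 5, 8], [2, 4, 6], [7]].

The final insertion tableau P = [[1, 3, 5, 8], [2, 4, 6], [7]] has shape [4, 3, 1].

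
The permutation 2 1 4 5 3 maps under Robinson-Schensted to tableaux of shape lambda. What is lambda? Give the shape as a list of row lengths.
Row-insert each entry into an empty tableau.

After inserting 2: P = [[2]].
After inserting 1: P = [[1], [2]].
After inserting 4: P = [[1, 4], [2]].
After inserting 5: P = [[1, 4, 5], [2]].
After inserting 3: P = [[1, 3, 5], [2, 4]].

The final insertion tableau P = [[1, 3, 5], [2, 4]] has shape [3, 2].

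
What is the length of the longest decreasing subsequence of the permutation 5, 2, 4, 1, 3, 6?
3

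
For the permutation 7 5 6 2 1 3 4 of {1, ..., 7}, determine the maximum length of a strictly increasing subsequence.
3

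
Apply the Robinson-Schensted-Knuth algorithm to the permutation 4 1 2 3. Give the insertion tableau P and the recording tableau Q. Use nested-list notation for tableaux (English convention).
Insert each entry of the permutation into P by Schensted row insertion, recording in Q the position of each new cell.

Insert 4: appended to row 1. P = [[4]].
Insert 1: 1 bumps 4 from row 1; 4 starts row 2. P = [[1], [4]].
Insert 2: appended to row 1. P = [[1, 2], [4]].
Insert 3: appended to row 1. P = [[1, 2, 3], [4]].

So P = [[1, 2, 3], [4]], Q = [[1, 3, 4], [2]].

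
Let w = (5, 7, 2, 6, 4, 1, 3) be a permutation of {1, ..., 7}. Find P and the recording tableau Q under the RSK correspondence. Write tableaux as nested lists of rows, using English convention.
P = [[1, 3], [2, 4], [5, 6], [7]], Q = [[1, 2], [3, 4], [5, 7], [6]]

Insert each entry of the permutation into P by Schensted row insertion, recording in Q the position of each new cell.

Insert 5: appended to row 1. P = [[5]].
Insert 7: appended to row 1. P = [[5, 7]].
Insert 2: 2 bumps 5 from row 1; 5 starts row 2. P = [[2, 7], [5]].
Insert 6: 6 bumps 7 from row 1; 7 appends to row 2. P = [[2, 6], [5, 7]].
Insert 4: 4 bumps 6 from row 1; 6 bumps 7 from row 2; 7 starts row 3. P = [[2, 4], [5, 6], [7]].
Insert 1: 1 bumps 2 from row 1; 2 bumps 5 from row 2; 5 bumps 7 from row 3; 7 starts row 4. P = [[1, 4], [2, 6], [5], [7]].
Insert 3: 3 bumps 4 from row 1; 4 bumps 6 from row 2; 6 appends to row 3. P = [[1, 3], [2, 4], [5, 6], [7]].

So P = [[1, 3], [2, 4], [5, 6], [7]], Q = [[1, 2], [3, 4], [5, 7], [6]].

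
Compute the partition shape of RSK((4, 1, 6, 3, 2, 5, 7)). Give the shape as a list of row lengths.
[4, 2, 1]

RSK row insertion gives P = [[1, 2, 5, 7], [3, 6], [4]], which has shape [4, 2, 1].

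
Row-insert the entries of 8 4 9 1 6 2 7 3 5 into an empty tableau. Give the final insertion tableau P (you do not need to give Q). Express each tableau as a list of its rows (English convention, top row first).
P = [[1, 2, 3, 5], [4, 6, 7], [8, 9]]

Insert 8: appended to row 1. P = [[8]].
Insert 4: 4 bumps 8 from row 1; 8 starts row 2. P = [[4], [8]].
Insert 9: appended to row 1. P = [[4, 9], [8]].
Insert 1: 1 bumps 4 from row 1; 4 bumps 8 from row 2; 8 starts row 3. P = [[1, 9], [4], [8]].
Insert 6: 6 bumps 9 from row 1; 9 appends to row 2. P = [[1, 6], [4, 9], [8]].
Insert 2: 2 bumps 6 from row 1; 6 bumps 9 from row 2; 9 appends to row 3. P = [[1, 2], [4, 6], [8, 9]].
Insert 7: appended to row 1. P = [[1, 2, 7], [4, 6], [8, 9]].
Insert 3: 3 bumps 7 from row 1; 7 appends to row 2. P = [[1, 2, 3], [4, 6, 7], [8, 9]].
Insert 5: appended to row 1. P = [[1, 2, 3, 5], [4, 6, 7], [8, 9]].

So P = [[1, 2, 3, 5], [4, 6, 7], [8, 9]].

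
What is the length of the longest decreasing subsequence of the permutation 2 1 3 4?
2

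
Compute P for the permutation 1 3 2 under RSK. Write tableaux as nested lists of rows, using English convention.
P = [[1, 2], [3]]

Insert 1: appended to row 1. P = [[1]].
Insert 3: appended to row 1. P = [[1, 3]].
Insert 2: 2 bumps 3 from row 1; 3 starts row 2. P = [[1, 2], [3]].

So P = [[1, 2], [3]].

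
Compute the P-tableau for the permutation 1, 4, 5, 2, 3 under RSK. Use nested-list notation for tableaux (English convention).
After inserting 1: P = [[1]].
After inserting 4: P = [[1, 4]].
After inserting 5: P = [[1, 4, 5]].
After inserting 2: P = [[1, 2, 5], [4]].
After inserting 3: P = [[1, 2, 3], [4, 5]].

So P = [[1, 2, 3], [4, 5]].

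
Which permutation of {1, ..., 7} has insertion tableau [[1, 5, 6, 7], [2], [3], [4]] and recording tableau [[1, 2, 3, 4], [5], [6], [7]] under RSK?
Reverse the RSK construction: for i from n down to 1, find the cell of Q containing i, remove the entry at that cell from P, and reverse-bump it up through P; the value ejected from row 1 is w(i).

Step i=7: Q has 7 at row 4, column 1; remove 4 from row 4 of P and reverse-bump: 4 enters row 3 and ejects 3; 3 enters row 2 and ejects 2; 2 enters row 1 and ejects 1. So w(7) = 1. P is now [[2, 5, 6, 7], [3], [4]].
Step i=6: Q has 6 at row 3, column 1; remove 4 from row 3 of P and reverse-bump: 4 enters row 2 and ejects 3; 3 enters row 1 and ejects 2. So w(6) = 2. P is now [[3, 5, 6, 7], [4]].
Step i=5: Q has 5 at row 2, column 1; remove 4 from row 2 of P and reverse-bump: 4 enters row 1 and ejects 3. So w(5) = 3. P is now [[4, 5, 6, 7]].
Step i=4: Q has 4 at row 1, column 4; remove that cell from P, ejecting 7. So w(4) = 7. P is now [[4, 5, 6]].
Step i=3: Q has 3 at row 1, column 3; remove that cell from P, ejecting 6. So w(3) = 6. P is now [[4, 5]].
Step i=2: Q has 2 at row 1, column 2; remove that cell from P, ejecting 5. So w(2) = 5. P is now [[4]].
Step i=1: Q has 1 at row 1, column 1; remove that cell from P, ejecting 4. So w(1) = 4. P is now [].

So w = 4 5 6 7 3 2 1.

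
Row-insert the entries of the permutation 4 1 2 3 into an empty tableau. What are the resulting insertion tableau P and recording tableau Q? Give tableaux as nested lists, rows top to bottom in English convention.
Insert each entry of the permutation into P by Schensted row insertion, recording in Q the position of each new cell.

Insert 4: appended to row 1. P = [[4]].
Insert 1: 1 bumps 4 from row 1; 4 starts row 2. P = [[1], [4]].
Insert 2: appended to row 1. P = [[1, 2], [4]].
Insert 3: appended to row 1. P = [[1, 2, 3], [4]].

So P = [[1, 2, 3], [4]], Q = [[1, 3, 4], [2]].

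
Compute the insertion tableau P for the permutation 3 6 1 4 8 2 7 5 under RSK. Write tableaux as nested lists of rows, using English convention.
P = [[1, 2, 5], [3, 4, 7], [6, 8]]

Insert 3: appended to row 1. P = [[3]].
Insert 6: appended to row 1. P = [[3, 6]].
Insert 1: 1 bumps 3 from row 1; 3 starts row 2. P = [[1, 6], [3]].
Insert 4: 4 bumps 6 from row 1; 6 appends to row 2. P = [[1, 4], [3, 6]].
Insert 8: appended to row 1. P = [[1, 4, 8], [3, 6]].
Insert 2: 2 bumps 4 from row 1; 4 bumps 6 from row 2; 6 starts row 3. P = [[1, 2, 8], [3, 4], [6]].
Insert 7: 7 bumps 8 from row 1; 8 appends to row 2. P = [[1, 2, 7], [3, 4, 8], [6]].
Insert 5: 5 bumps 7 from row 1; 7 bumps 8 from row 2; 8 appends to row 3. P = [[1, 2, 5], [3, 4, 7], [6, 8]].

So P = [[1, 2, 5], [3, 4, 7], [6, 8]].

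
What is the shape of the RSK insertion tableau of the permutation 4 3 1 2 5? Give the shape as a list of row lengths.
Row-insert each entry into an empty tableau.

After inserting 4: P = [[4]].
After inserting 3: P = [[3], [4]].
After inserting 1: P = [[1], [3], [4]].
After inserting 2: P = [[1, 2], [3], [4]].
After inserting 5: P = [[1, 2, 5], [3], [4]].

The final insertion tableau P = [[1, 2, 5], [3], [4]] has shape [3, 1, 1].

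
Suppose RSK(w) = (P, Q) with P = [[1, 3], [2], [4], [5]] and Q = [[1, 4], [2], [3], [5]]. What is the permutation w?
5 4 2 3 1

Reverse the RSK construction: for i from n down to 1, find the cell of Q containing i, remove the entry at that cell from P, and reverse-bump it up through P; the value ejected from row 1 is w(i).

Step i=5: Q has 5 at row 4, column 1; remove 5 from row 4 of P and reverse-bump: 5 enters row 3 and ejects 4; 4 enters row 2 and ejects 2; 2 enters row 1 and ejects 1. So w(5) = 1. P is now [[2, 3], [4], [5]].
Step i=4: Q has 4 at row 1, column 2; remove that cell from P, ejecting 3. So w(4) = 3. P is now [[2], [4], [5]].
Step i=3: Q has 3 at row 3, column 1; remove 5 from row 3 of P and reverse-bump: 5 enters row 2 and ejects 4; 4 enters row 1 and ejects 2. So w(3) = 2. P is now [[4], [5]].
Step i=2: Q has 2 at row 2, column 1; remove 5 from row 2 of P and reverse-bump: 5 enters row 1 and ejects 4. So w(2) = 4. P is now [[5]].
Step i=1: Q has 1 at row 1, column 1; remove that cell from P, ejecting 5. So w(1) = 5. P is now [].

So w = 5 4 2 3 1.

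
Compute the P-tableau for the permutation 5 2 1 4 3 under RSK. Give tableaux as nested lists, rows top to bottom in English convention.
P = [[1, 3], [2, 4], [5]]

Insert 5: appended to row 1. P = [[5]].
Insert 2: 2 bumps 5 from row 1; 5 starts row 2. P = [[2], [5]].
Insert 1: 1 bumps 2 from row 1; 2 bumps 5 from row 2; 5 starts row 3. P = [[1], [2], [5]].
Insert 4: appended to row 1. P = [[1, 4], [2], [5]].
Insert 3: 3 bumps 4 from row 1; 4 appends to row 2. P = [[1, 3], [2, 4], [5]].

So P = [[1, 3], [2, 4], [5]].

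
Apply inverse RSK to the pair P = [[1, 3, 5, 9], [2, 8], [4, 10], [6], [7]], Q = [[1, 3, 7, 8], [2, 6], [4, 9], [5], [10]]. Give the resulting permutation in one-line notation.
Reverse the RSK construction: for i from n down to 1, find the cell of Q containing i, remove the entry at that cell from P, and reverse-bump it up through P; the value ejected from row 1 is w(i).

Step i=10: Q has 10 at row 5, column 1; remove 7 from row 5 of P and reverse-bump: 7 enters row 4 and ejects 6; 6 enters row 3 and ejects 4; 4 enters row 2 and ejects 2; 2 enters row 1 and ejects 1. So w(10) = 1. P is now [[2, 3, 5, 9], [4, 8], [6, 10], [7]].
Step i=9: Q has 9 at row 3, column 2; remove 10 from row 3 of P and reverse-bump: 10 enters row 2 and ejects 8; 8 enters row 1 and ejects 5. So w(9) = 5. P is now [[2, 3, 8, 9], [4, 10], [6], [7]].
Step i=8: Q has 8 at row 1, column 4; remove that cell from P, ejecting 9. So w(8) = 9. P is now [[2, 3, 8], [4, 10], [6], [7]].
Step i=7: Q has 7 at row 1, column 3; remove that cell from P, ejecting 8. So w(7) = 8. P is now [[2, 3], [4, 10], [6], [7]].
Step i=6: Q has 6 at row 2, column 2; remove 10 from row 2 of P and reverse-bump: 10 enters row 1 and ejects 3. So w(6) = 3. P is now [[2, 10], [4], [6], [7]].
Step i=5: Q has 5 at row 4, column 1; remove 7 from row 4 of P and reverse-bump: 7 enters row 3 and ejects 6; 6 enters row 2 and ejects 4; 4 enters row 1 and ejects 2. So w(5) = 2. P is now [[4, 10], [6], [7]].
Step i=4: Q has 4 at row 3, column 1; remove 7 from row 3 of P and reverse-bump: 7 enters row 2 and ejects 6; 6 enters row 1 and ejects 4. So w(4) = 4. P is now [[6, 10], [7]].
Step i=3: Q has 3 at row 1, column 2; remove that cell from P, ejecting 10. So w(3) = 10. P is now [[6], [7]].
Step i=2: Q has 2 at row 2, column 1; remove 7 from row 2 of P and reverse-bump: 7 enters row 1 and ejects 6. So w(2) = 6. P is now [[7]].
Step i=1: Q has 1 at row 1, column 1; remove that cell from P, ejecting 7. So w(1) = 7. P is now [].

So w = 7 6 10 4 2 3 8 9 5 1.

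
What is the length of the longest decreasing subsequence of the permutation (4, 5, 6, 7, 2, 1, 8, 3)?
3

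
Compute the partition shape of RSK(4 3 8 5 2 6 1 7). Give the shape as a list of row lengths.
Row-insert each entry into an empty tableau.

After inserting 4: P = [[4]].
After inserting 3: P = [[3], [4]].
After inserting 8: P = [[3, 8], [4]].
After inserting 5: P = [[3, 5], [4, 8]].
After inserting 2: P = [[2, 5], [3, 8], [4]].
After inserting 6: P = [[2, 5, 6], [3, 8], [4]].
After inserting 1: P = [[1, 5, 6], [2, 8], [3], [4]].
After inserting 7: P = [[1, 5, 6, 7], [2, 8], [3], [4]].

The final insertion tableau P = [[1, 5, 6, 7], [2, 8], [3], [4]] has shape [4, 2, 1, 1].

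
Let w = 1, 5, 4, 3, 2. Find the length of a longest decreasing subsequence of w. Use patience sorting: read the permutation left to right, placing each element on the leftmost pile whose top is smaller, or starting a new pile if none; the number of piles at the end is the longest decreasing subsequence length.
4

1: new pile. tops = [1]
5: onto pile 1 (replacing 1). tops = [5]
4: new pile. tops = [5, 4]
3: new pile. tops = [5, 4, 3]
2: new pile. tops = [5, 4, 3, 2]

4 piles, so the longest decreasing subsequence has length 4.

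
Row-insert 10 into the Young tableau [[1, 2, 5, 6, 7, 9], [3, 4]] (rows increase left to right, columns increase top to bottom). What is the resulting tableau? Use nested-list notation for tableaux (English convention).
10 is larger than every entry of row 1, so it is appended to row 1. The new tableau is [[1, 2, 5, 6, 7, 9, 10], [3, 4]].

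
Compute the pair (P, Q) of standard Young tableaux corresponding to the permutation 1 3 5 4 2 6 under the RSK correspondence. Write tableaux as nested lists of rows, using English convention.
P = [[1, 2, 4, 6], [3], [5]], Q = [[1, 2, 3, 6], [4], [5]]

Insert each entry of the permutation into P by Schensted row insertion, recording in Q the position of each new cell.

Insert 1: appended to row 1. P = [[1]], Q = [[1]].
Insert 3: appended to row 1. P = [[1, 3]], Q = [[1, 2]].
Insert 5: appended to row 1. P = [[1, 3, 5]], Q = [[1, 2, 3]].
Insert 4: 4 bumps 5 from row 1; 5 starts row 2. P = [[1, 3, 4], [5]], Q = [[1, 2, 3], [4]].
Insert 2: 2 bumps 3 from row 1; 3 bumps 5 from row 2; 5 starts row 3. P = [[1, 2, 4], [3], [5]], Q = [[1, 2, 3], [4], [5]].
Insert 6: appended to row 1. P = [[1, 2, 4, 6], [3], [5]], Q = [[1, 2, 3, 6], [4], [5]].

So P = [[1, 2, 4, 6], [3], [5]], Q = [[1, 2, 3, 6], [4], [5]].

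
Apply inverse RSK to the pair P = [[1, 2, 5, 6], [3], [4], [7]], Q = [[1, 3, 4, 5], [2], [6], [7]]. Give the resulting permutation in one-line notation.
Reverse the RSK construction: for i from n down to 1, find the cell of Q containing i, remove the entry at that cell from P, and reverse-bump it up through P; the value ejected from row 1 is w(i).

Step i=7: Q has 7 at row 4, column 1; remove 7 from row 4 of P and reverse-bump: 7 enters row 3 and ejects 4; 4 enters row 2 and ejects 3; 3 enters row 1 and ejects 2. So w(7) = 2. P is now [[1, 3, 5, 6], [4], [7]].
Step i=6: Q has 6 at row 3, column 1; remove 7 from row 3 of P and reverse-bump: 7 enters row 2 and ejects 4; 4 enters row 1 and ejects 3. So w(6) = 3. P is now [[1, 4, 5, 6], [7]].
Step i=5: Q has 5 at row 1, column 4; remove that cell from P, ejecting 6. So w(5) = 6. P is now [[1, 4, 5], [7]].
Step i=4: Q has 4 at row 1, column 3; remove that cell from P, ejecting 5. So w(4) = 5. P is now [[1, 4], [7]].
Step i=3: Q has 3 at row 1, column 2; remove that cell from P, ejecting 4. So w(3) = 4. P is now [[1], [7]].
Step i=2: Q has 2 at row 2, column 1; remove 7 from row 2 of P and reverse-bump: 7 enters row 1 and ejects 1. So w(2) = 1. P is now [[7]].
Step i=1: Q has 1 at row 1, column 1; remove that cell from P, ejecting 7. So w(1) = 7. P is now [].

So w = 7 1 4 5 6 3 2.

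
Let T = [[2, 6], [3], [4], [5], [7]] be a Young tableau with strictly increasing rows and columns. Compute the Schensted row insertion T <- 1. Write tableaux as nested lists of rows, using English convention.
In row 1, 1 replaces 2 (the leftmost entry greater than 1); 2 is bumped to row 2. In row 2, 2 replaces 3 (the leftmost entry greater than 2); 3 is bumped to row 3. In row 3, 3 replaces 4 (the leftmost entry greater than 3); 4 is bumped to row 4. In row 4, 4 replaces 5 (the leftmost entry greater than 4); 5 is bumped to row 5. In row 5, 5 replaces 7 (the leftmost entry greater than 5); 7 is bumped to row 6. 7 starts a new row 6. The new tableau is [[1, 6], [2], [3], [4], [5], [7]].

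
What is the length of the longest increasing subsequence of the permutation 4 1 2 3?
3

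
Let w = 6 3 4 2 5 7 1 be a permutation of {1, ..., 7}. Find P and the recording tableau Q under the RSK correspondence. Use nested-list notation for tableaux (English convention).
Insert each entry of the permutation into P by Schensted row insertion, recording in Q the position of each new cell.

Insert 6: appended to row 1. P = [[6]].
Insert 3: 3 bumps 6 from row 1; 6 starts row 2. P = [[3], [6]].
Insert 4: appended to row 1. P = [[3, 4], [6]].
Insert 2: 2 bumps 3 from row 1; 3 bumps 6 from row 2; 6 starts row 3. P = [[2, 4], [3], [6]].
Insert 5: appended to row 1. P = [[2, 4, 5], [3], [6]].
Insert 7: appended to row 1. P = [[2, 4, 5, 7], [3], [6]].
Insert 1: 1 bumps 2 from row 1; 2 bumps 3 from row 2; 3 bumps 6 from row 3; 6 starts row 4. P = [[1, 4, 5, 7], [2], [3], [6]].

So P = [[1, 4, 5, 7], [2], [3], [6]], Q = [[1, 3, 5, 6], [2], [4], [7]].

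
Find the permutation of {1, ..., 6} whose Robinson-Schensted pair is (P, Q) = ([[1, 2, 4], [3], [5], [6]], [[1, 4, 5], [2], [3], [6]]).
6 5 1 3 4 2

Reverse the RSK construction: for i from n down to 1, find the cell of Q containing i, remove the entry at that cell from P, and reverse-bump it up through P; the value ejected from row 1 is w(i).

Step i=6: Q has 6 at row 4, column 1; remove 6 from row 4 of P and reverse-bump: 6 enters row 3 and ejects 5; 5 enters row 2 and ejects 3; 3 enters row 1 and ejects 2. So w(6) = 2. P is now [[1, 3, 4], [5], [6]].
Step i=5: Q has 5 at row 1, column 3; remove that cell from P, ejecting 4. So w(5) = 4. P is now [[1, 3], [5], [6]].
Step i=4: Q has 4 at row 1, column 2; remove that cell from P, ejecting 3. So w(4) = 3. P is now [[1], [5], [6]].
Step i=3: Q has 3 at row 3, column 1; remove 6 from row 3 of P and reverse-bump: 6 enters row 2 and ejects 5; 5 enters row 1 and ejects 1. So w(3) = 1. P is now [[5], [6]].
Step i=2: Q has 2 at row 2, column 1; remove 6 from row 2 of P and reverse-bump: 6 enters row 1 and ejects 5. So w(2) = 5. P is now [[6]].
Step i=1: Q has 1 at row 1, column 1; remove that cell from P, ejecting 6. So w(1) = 6. P is now [].

So w = 6 5 1 3 4 2.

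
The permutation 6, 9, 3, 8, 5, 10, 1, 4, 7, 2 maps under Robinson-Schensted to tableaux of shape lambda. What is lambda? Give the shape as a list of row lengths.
Row-insert each entry into an empty tableau.

After inserting 6: P = [[6]].
After inserting 9: P = [[6, 9]].
After inserting 3: P = [[3, 9], [6]].
After inserting 8: P = [[3, 8], [6, 9]].
After inserting 5: P = [[3, 5], [6, 8], [9]].
After inserting 10: P = [[3, 5, 10], [6, 8], [9]].
After inserting 1: P = [[1, 5, 10], [3, 8], [6], [9]].
After inserting 4: P = [[1, 4, 10], [3, 5], [6, 8], [9]].
After inserting 7: P = [[1, 4, 7], [3, 5, 10], [6, 8], [9]].
After inserting 2: P = [[1, 2, 7], [3, 4, 10], [5, 8], [6], [9]].

The final insertion tableau P = [[1, 2, 7], [3, 4, 10], [5, 8], [6], [9]] has shape [3, 3, 2, 1, 1].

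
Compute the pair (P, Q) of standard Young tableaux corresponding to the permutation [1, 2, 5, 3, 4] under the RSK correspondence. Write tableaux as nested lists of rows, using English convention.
P = [[1, 2, 3, 4], [5]], Q = [[1, 2, 3, 5], [4]]

Insert each entry of the permutation into P by Schensted row insertion, recording in Q the position of each new cell.

After inserting 1: P = [[1]].
After inserting 2: P = [[1, 2]].
After inserting 5: P = [[1, 2, 5]].
After inserting 3: P = [[1, 2, 3], [5]].
After inserting 4: P = [[1, 2, 3, 4], [5]].

So P = [[1, 2, 3, 4], [5]], Q = [[1, 2, 3, 5], [4]].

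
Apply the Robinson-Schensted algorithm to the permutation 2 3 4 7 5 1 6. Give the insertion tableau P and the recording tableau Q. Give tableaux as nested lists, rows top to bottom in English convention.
Insert each entry of the permutation into P by Schensted row insertion, recording in Q the position of each new cell.

After inserting 2: P = [[2]].
After inserting 3: P = [[2, 3]].
After inserting 4: P = [[2, 3, 4]].
After inserting 7: P = [[2, 3, 4, 7]].
After inserting 5: P = [[2, 3, 4, 5], [7]].
After inserting 1: P = [[1, 3, 4, 5], [2], [7]].
After inserting 6: P = [[1, 3, 4, 5, 6], [2], [7]].

So P = [[1, 3, 4, 5, 6], [2], [7]], Q = [[1, 2, 3, 4, 7], [5], [6]].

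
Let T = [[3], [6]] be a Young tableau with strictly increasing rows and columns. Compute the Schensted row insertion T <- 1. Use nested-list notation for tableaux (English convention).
In row 1, 1 replaces 3 (the leftmost entry greater than 1); 3 is bumped to row 2. In row 2, 3 replaces 6 (the leftmost entry greater than 3); 6 is bumped to row 3. 6 starts a new row 3. The new tableau is [[1], [3], [6]].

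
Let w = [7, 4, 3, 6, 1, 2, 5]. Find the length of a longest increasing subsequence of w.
3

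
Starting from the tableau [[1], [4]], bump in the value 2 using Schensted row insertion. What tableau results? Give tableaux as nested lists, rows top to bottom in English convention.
[[1, 2], [4]]

2 is larger than every entry of row 1, so it is appended to row 1. The new tableau is [[1, 2], [4]].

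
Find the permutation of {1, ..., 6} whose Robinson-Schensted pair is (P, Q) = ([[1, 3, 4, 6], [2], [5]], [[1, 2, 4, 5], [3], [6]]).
2 5 3 4 6 1

Reverse the RSK construction: for i from n down to 1, find the cell of Q containing i, remove the entry at that cell from P, and reverse-bump it up through P; the value ejected from row 1 is w(i).

Step i=6: Q has 6 at row 3, column 1; remove 5 from row 3 of P and reverse-bump: 5 enters row 2 and ejects 2; 2 enters row 1 and ejects 1. So w(6) = 1. P is now [[2, 3, 4, 6], [5]].
Step i=5: Q has 5 at row 1, column 4; remove that cell from P, ejecting 6. So w(5) = 6. P is now [[2, 3, 4], [5]].
Step i=4: Q has 4 at row 1, column 3; remove that cell from P, ejecting 4. So w(4) = 4. P is now [[2, 3], [5]].
Step i=3: Q has 3 at row 2, column 1; remove 5 from row 2 of P and reverse-bump: 5 enters row 1 and ejects 3. So w(3) = 3. P is now [[2, 5]].
Step i=2: Q has 2 at row 1, column 2; remove that cell from P, ejecting 5. So w(2) = 5. P is now [[2]].
Step i=1: Q has 1 at row 1, column 1; remove that cell from P, ejecting 2. So w(1) = 2. P is now [].

So w = 2 5 3 4 6 1.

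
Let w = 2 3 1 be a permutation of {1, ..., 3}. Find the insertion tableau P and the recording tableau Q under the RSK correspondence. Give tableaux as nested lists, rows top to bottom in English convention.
P = [[1, 3], [2]], Q = [[1, 2], [3]]

Insert each entry of the permutation into P by Schensted row insertion, recording in Q the position of each new cell.

Insert 2: appended to row 1. P = [[2]].
Insert 3: appended to row 1. P = [[2, 3]].
Insert 1: 1 bumps 2 from row 1; 2 starts row 2. P = [[1, 3], [2]].

So P = [[1, 3], [2]], Q = [[1, 2], [3]].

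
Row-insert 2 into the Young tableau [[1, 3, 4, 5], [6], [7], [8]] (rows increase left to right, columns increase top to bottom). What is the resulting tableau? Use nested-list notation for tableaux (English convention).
In row 1, 2 replaces 3 (the leftmost entry greater than 2); 3 is bumped to row 2. In row 2, 3 replaces 6 (the leftmost entry greater than 3); 6 is bumped to row 3. In row 3, 6 replaces 7 (the leftmost entry greater than 6); 7 is bumped to row 4. In row 4, 7 replaces 8 (the leftmost entry greater than 7); 8 is bumped to row 5. 8 starts a new row 5. The new tableau is [[1, 2, 4, 5], [3], [6], [7], [8]].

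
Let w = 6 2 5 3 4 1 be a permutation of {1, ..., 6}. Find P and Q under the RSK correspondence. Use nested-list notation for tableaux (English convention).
Insert each entry of the permutation into P by Schensted row insertion, recording in Q the position of each new cell.

Insert 6: appended to row 1. P = [[6]].
Insert 2: 2 bumps 6 from row 1; 6 starts row 2. P = [[2], [6]].
Insert 5: appended to row 1. P = [[2, 5], [6]].
Insert 3: 3 bumps 5 from row 1; 5 bumps 6 from row 2; 6 starts row 3. P = [[2, 3], [5], [6]].
Insert 4: appended to row 1. P = [[2, 3, 4], [5], [6]].
Insert 1: 1 bumps 2 from row 1; 2 bumps 5 from row 2; 5 bumps 6 from row 3; 6 starts row 4. P = [[1, 3, 4], [2], [5], [6]].

So P = [[1, 3, 4], [2], [5], [6]], Q = [[1, 3, 5], [2], [4], [6]].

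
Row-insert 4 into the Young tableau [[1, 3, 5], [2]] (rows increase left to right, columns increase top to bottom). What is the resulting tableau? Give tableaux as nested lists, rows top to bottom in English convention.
In row 1, 4 replaces 5 (the leftmost entry greater than 4); 5 is bumped to row 2. 5 is appended to row 2. The new tableau is [[1, 3, 4], [2, 5]].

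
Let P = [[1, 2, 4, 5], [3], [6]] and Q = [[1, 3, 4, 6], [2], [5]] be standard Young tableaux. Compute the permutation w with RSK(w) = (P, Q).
6 1 3 4 2 5

Reverse the RSK construction: for i from n down to 1, find the cell of Q containing i, remove the entry at that cell from P, and reverse-bump it up through P; the value ejected from row 1 is w(i).

Step i=6: Q has 6 at row 1, column 4; remove that cell from P, ejecting 5. So w(6) = 5. P is now [[1, 2, 4], [3], [6]].
Step i=5: Q has 5 at row 3, column 1; remove 6 from row 3 of P and reverse-bump: 6 enters row 2 and ejects 3; 3 enters row 1 and ejects 2. So w(5) = 2. P is now [[1, 3, 4], [6]].
Step i=4: Q has 4 at row 1, column 3; remove that cell from P, ejecting 4. So w(4) = 4. P is now [[1, 3], [6]].
Step i=3: Q has 3 at row 1, column 2; remove that cell from P, ejecting 3. So w(3) = 3. P is now [[1], [6]].
Step i=2: Q has 2 at row 2, column 1; remove 6 from row 2 of P and reverse-bump: 6 enters row 1 and ejects 1. So w(2) = 1. P is now [[6]].
Step i=1: Q has 1 at row 1, column 1; remove that cell from P, ejecting 6. So w(1) = 6. P is now [].

So w = 6 1 3 4 2 5.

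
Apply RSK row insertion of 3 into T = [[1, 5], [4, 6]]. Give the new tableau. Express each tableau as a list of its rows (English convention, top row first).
In row 1, 3 replaces 5 (the leftmost entry greater than 3); 5 is bumped to row 2. In row 2, 5 replaces 6 (the leftmost entry greater than 5); 6 is bumped to row 3. 6 starts a new row 3. The new tableau is [[1, 3], [4, 5], [6]].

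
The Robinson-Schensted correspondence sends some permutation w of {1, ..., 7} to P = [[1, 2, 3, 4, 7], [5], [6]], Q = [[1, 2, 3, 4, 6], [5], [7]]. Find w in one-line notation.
1 2 3 6 5 7 4

Reverse the RSK construction: for i from n down to 1, find the cell of Q containing i, remove the entry at that cell from P, and reverse-bump it up through P; the value ejected from row 1 is w(i).

Step i=7: Q has 7 at row 3, column 1; remove 6 from row 3 of P and reverse-bump: 6 enters row 2 and ejects 5; 5 enters row 1 and ejects 4. So w(7) = 4. P is now [[1, 2, 3, 5, 7], [6]].
Step i=6: Q has 6 at row 1, column 5; remove that cell from P, ejecting 7. So w(6) = 7. P is now [[1, 2, 3, 5], [6]].
Step i=5: Q has 5 at row 2, column 1; remove 6 from row 2 of P and reverse-bump: 6 enters row 1 and ejects 5. So w(5) = 5. P is now [[1, 2, 3, 6]].
Step i=4: Q has 4 at row 1, column 4; remove that cell from P, ejecting 6. So w(4) = 6. P is now [[1, 2, 3]].
Step i=3: Q has 3 at row 1, column 3; remove that cell from P, ejecting 3. So w(3) = 3. P is now [[1, 2]].
Step i=2: Q has 2 at row 1, column 2; remove that cell from P, ejecting 2. So w(2) = 2. P is now [[1]].
Step i=1: Q has 1 at row 1, column 1; remove that cell from P, ejecting 1. So w(1) = 1. P is now [].

So w = 1 2 3 6 5 7 4.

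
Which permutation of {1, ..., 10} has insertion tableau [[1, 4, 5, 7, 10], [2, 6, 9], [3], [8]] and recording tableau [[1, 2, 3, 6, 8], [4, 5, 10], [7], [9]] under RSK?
3 4 8 2 6 9 5 10 1 7

Reverse RSK: for i = n, n-1, ..., 1, locate i in Q, remove the corresponding corner cell from P, and reverse-bump its entry up through P; the value ejected from row 1 is w(i).

So w = 3 4 8 2 6 9 5 10 1 7.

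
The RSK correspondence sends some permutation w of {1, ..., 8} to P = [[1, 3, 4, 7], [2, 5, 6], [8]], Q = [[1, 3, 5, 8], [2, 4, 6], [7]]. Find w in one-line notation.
2 1 5 3 8 6 4 7

Reverse the RSK construction: for i from n down to 1, find the cell of Q containing i, remove the entry at that cell from P, and reverse-bump it up through P; the value ejected from row 1 is w(i).

Step i=8: Q has 8 at row 1, column 4; remove that cell from P, ejecting 7. So w(8) = 7. P is now [[1, 3, 4], [2, 5, 6], [8]].
Step i=7: Q has 7 at row 3, column 1; remove 8 from row 3 of P and reverse-bump: 8 enters row 2 and ejects 6; 6 enters row 1 and ejects 4. So w(7) = 4. P is now [[1, 3, 6], [2, 5, 8]].
Step i=6: Q has 6 at row 2, column 3; remove 8 from row 2 of P and reverse-bump: 8 enters row 1 and ejects 6. So w(6) = 6. P is now [[1, 3, 8], [2, 5]].
Step i=5: Q has 5 at row 1, column 3; remove that cell from P, ejecting 8. So w(5) = 8. P is now [[1, 3], [2, 5]].
Step i=4: Q has 4 at row 2, column 2; remove 5 from row 2 of P and reverse-bump: 5 enters row 1 and ejects 3. So w(4) = 3. P is now [[1, 5], [2]].
Step i=3: Q has 3 at row 1, column 2; remove that cell from P, ejecting 5. So w(3) = 5. P is now [[1], [2]].
Step i=2: Q has 2 at row 2, column 1; remove 2 from row 2 of P and reverse-bump: 2 enters row 1 and ejects 1. So w(2) = 1. P is now [[2]].
Step i=1: Q has 1 at row 1, column 1; remove that cell from P, ejecting 2. So w(1) = 2. P is now [].

So w = 2 1 5 3 8 6 4 7.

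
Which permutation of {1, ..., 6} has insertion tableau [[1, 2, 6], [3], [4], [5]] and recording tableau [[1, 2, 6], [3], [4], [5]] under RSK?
1 5 4 3 2 6

Reverse the RSK construction: for i from n down to 1, find the cell of Q containing i, remove the entry at that cell from P, and reverse-bump it up through P; the value ejected from row 1 is w(i).

Step i=6: Q has 6 at row 1, column 3; remove that cell from P, ejecting 6. So w(6) = 6. P is now [[1, 2], [3], [4], [5]].
Step i=5: Q has 5 at row 4, column 1; remove 5 from row 4 of P and reverse-bump: 5 enters row 3 and ejects 4; 4 enters row 2 and ejects 3; 3 enters row 1 and ejects 2. So w(5) = 2. P is now [[1, 3], [4], [5]].
Step i=4: Q has 4 at row 3, column 1; remove 5 from row 3 of P and reverse-bump: 5 enters row 2 and ejects 4; 4 enters row 1 and ejects 3. So w(4) = 3. P is now [[1, 4], [5]].
Step i=3: Q has 3 at row 2, column 1; remove 5 from row 2 of P and reverse-bump: 5 enters row 1 and ejects 4. So w(3) = 4. P is now [[1, 5]].
Step i=2: Q has 2 at row 1, column 2; remove that cell from P, ejecting 5. So w(2) = 5. P is now [[1]].
Step i=1: Q has 1 at row 1, column 1; remove that cell from P, ejecting 1. So w(1) = 1. P is now [].

So w = 1 5 4 3 2 6.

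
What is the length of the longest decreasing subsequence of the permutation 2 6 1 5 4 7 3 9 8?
4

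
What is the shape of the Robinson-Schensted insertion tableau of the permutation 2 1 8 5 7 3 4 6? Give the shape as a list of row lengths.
RSK row insertion gives P = [[1, 3, 4, 6], [2, 5, 7], [8]], which has shape [4, 3, 1].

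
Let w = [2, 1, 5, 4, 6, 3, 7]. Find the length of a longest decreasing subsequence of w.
3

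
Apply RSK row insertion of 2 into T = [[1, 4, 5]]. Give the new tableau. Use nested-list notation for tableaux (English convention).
In row 1, 2 replaces 4 (the leftmost entry greater than 2); 4 is bumped to row 2. 4 starts a new row 2. The new tableau is [[1, 2, 5], [4]].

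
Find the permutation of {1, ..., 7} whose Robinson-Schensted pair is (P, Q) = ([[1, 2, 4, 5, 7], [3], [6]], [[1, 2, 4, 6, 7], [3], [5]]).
Reverse the RSK construction: for i from n down to 1, find the cell of Q containing i, remove the entry at that cell from P, and reverse-bump it up through P; the value ejected from row 1 is w(i).

Step i=7: Q has 7 at row 1, column 5; remove that cell from P, ejecting 7. So w(7) = 7. P is now [[1, 2, 4, 5], [3], [6]].
Step i=6: Q has 6 at row 1, column 4; remove that cell from P, ejecting 5. So w(6) = 5. P is now [[1, 2, 4], [3], [6]].
Step i=5: Q has 5 at row 3, column 1; remove 6 from row 3 of P and reverse-bump: 6 enters row 2 and ejects 3; 3 enters row 1 and ejects 2. So w(5) = 2. P is now [[1, 3, 4], [6]].
Step i=4: Q has 4 at row 1, column 3; remove that cell from P, ejecting 4. So w(4) = 4. P is now [[1, 3], [6]].
Step i=3: Q has 3 at row 2, column 1; remove 6 from row 2 of P and reverse-bump: 6 enters row 1 and ejects 3. So w(3) = 3. P is now [[1, 6]].
Step i=2: Q has 2 at row 1, column 2; remove that cell from P, ejecting 6. So w(2) = 6. P is now [[1]].
Step i=1: Q has 1 at row 1, column 1; remove that cell from P, ejecting 1. So w(1) = 1. P is now [].

So w = 1 6 3 4 2 5 7.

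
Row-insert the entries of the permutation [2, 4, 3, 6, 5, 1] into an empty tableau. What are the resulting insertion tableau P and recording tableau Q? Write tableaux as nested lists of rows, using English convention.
Insert each entry of the permutation into P by Schensted row insertion, recording in Q the position of each new cell.

Insert 2: appended to row 1. P = [[2]], Q = [[1]].
Insert 4: appended to row 1. P = [[2, 4]], Q = [[1, 2]].
Insert 3: 3 bumps 4 from row 1; 4 starts row 2. P = [[2, 3], [4]], Q = [[1, 2], [3]].
Insert 6: appended to row 1. P = [[2, 3, 6], [4]], Q = [[1, 2, 4], [3]].
Insert 5: 5 bumps 6 from row 1; 6 appends to row 2. P = [[2, 3, 5], [4, 6]], Q = [[1, 2, 4], [3, 5]].
Insert 1: 1 bumps 2 from row 1; 2 bumps 4 from row 2; 4 starts row 3. P = [[1, 3, 5], [2, 6], [4]], Q = [[1, 2, 4], [3, 5], [6]].

So P = [[1, 3, 5], [2, 6], [4]], Q = [[1, 2, 4], [3, 5], [6]].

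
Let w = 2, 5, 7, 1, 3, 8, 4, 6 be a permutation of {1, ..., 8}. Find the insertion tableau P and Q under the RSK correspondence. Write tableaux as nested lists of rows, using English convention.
Insert each entry of the permutation into P by Schensted row insertion, recording in Q the position of each new cell.

After inserting 2: P = [[2]].
After inserting 5: P = [[2, 5]].
After inserting 7: P = [[2, 5, 7]].
After inserting 1: P = [[1, 5, 7], [2]].
After inserting 3: P = [[1, 3, 7], [2, 5]].
After inserting 8: P = [[1, 3, 7, 8], [2, 5]].
After inserting 4: P = [[1, 3, 4, 8], [2, 5, 7]].
After inserting 6: P = [[1, 3, 4, 6], [2, 5, 7, 8]].

So P = [[1, 3, 4, 6], [2, 5, 7, 8]], Q = [[1, 2, 3, 6], [4, 5, 7, 8]].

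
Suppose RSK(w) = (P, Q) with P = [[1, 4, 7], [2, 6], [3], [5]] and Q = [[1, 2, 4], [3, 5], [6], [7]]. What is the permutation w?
5 6 3 7 4 2 1

Reverse RSK: for i = n, n-1, ..., 1, locate i in Q, remove the corresponding corner cell from P, and reverse-bump its entry up through P; the value ejected from row 1 is w(i).

So w = 5 6 3 7 4 2 1.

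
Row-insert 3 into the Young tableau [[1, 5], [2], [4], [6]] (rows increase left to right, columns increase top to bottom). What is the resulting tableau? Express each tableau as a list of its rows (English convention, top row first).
In row 1, 3 replaces 5 (the leftmost entry greater than 3); 5 is bumped to row 2. 5 is appended to row 2. The new tableau is [[1, 3], [2, 5], [4], [6]].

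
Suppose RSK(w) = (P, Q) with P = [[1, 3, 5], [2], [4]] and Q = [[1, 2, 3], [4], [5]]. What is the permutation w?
2 4 5 3 1

Reverse RSK: for i = n, n-1, ..., 1, locate i in Q, remove the corresponding corner cell from P, and reverse-bump its entry up through P; the value ejected from row 1 is w(i).

So w = 2 4 5 3 1.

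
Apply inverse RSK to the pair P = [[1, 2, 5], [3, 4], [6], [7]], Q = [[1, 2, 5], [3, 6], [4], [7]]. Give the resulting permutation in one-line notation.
Reverse the RSK construction: for i from n down to 1, find the cell of Q containing i, remove the entry at that cell from P, and reverse-bump it up through P; the value ejected from row 1 is w(i).

Step i=7: Q has 7 at row 4, column 1; remove 7 from row 4 of P and reverse-bump: 7 enters row 3 and ejects 6; 6 enters row 2 and ejects 4; 4 enters row 1 and ejects 2. So w(7) = 2. P is now [[1, 4, 5], [3, 6], [7]].
Step i=6: Q has 6 at row 2, column 2; remove 6 from row 2 of P and reverse-bump: 6 enters row 1 and ejects 5. So w(6) = 5. P is now [[1, 4, 6], [3], [7]].
Step i=5: Q has 5 at row 1, column 3; remove that cell from P, ejecting 6. So w(5) = 6. P is now [[1, 4], [3], [7]].
Step i=4: Q has 4 at row 3, column 1; remove 7 from row 3 of P and reverse-bump: 7 enters row 2 and ejects 3; 3 enters row 1 and ejects 1. So w(4) = 1. P is now [[3, 4], [7]].
Step i=3: Q has 3 at row 2, column 1; remove 7 from row 2 of P and reverse-bump: 7 enters row 1 and ejects 4. So w(3) = 4. P is now [[3, 7]].
Step i=2: Q has 2 at row 1, column 2; remove that cell from P, ejecting 7. So w(2) = 7. P is now [[3]].
Step i=1: Q has 1 at row 1, column 1; remove that cell from P, ejecting 3. So w(1) = 3. P is now [].

So w = 3 7 4 1 6 5 2.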